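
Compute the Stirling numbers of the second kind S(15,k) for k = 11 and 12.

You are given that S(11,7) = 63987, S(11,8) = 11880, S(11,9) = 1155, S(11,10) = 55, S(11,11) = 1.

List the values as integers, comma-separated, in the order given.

1479478, 106470

@12  (12,8):11880·8+63987→159027, (12,9):1155·9+11880→22275, (12,10):55·10+1155→1705, (12,11):1·11+55→66, (12,12):0·12+1→1
@13  (13,9):22275·9+159027→359502, (13,10):1705·10+22275→39325, (13,11):66·11+1705→2431, (13,12):1·12+66→78
@14  (14,10):39325·10+359502→752752, (14,11):2431·11+39325→66066, (14,12):78·12+2431→3367
@15  (15,11):66066·11+752752→1479478, (15,12):3367·12+66066→106470
Read S(15,11) = 1479478, S(15,12) = 106470.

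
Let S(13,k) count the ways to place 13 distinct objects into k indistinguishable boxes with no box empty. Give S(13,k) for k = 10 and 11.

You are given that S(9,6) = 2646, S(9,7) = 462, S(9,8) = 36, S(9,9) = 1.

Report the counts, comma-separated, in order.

[10] T[10,7]:7*462+2646=5880 · T[10,8]:8*36+462=750 · T[10,9]:9*1+36=45 · T[10,10]:10*0+1=1
[11] T[11,8]:8*750+5880=11880 · T[11,9]:9*45+750=1155 · T[11,10]:10*1+45=55 · T[11,11]:11*0+1=1
[12] T[12,9]:9*1155+11880=22275 · T[12,10]:10*55+1155=1705 · T[12,11]:11*1+55=66
[13] T[13,10]:10*1705+22275=39325 · T[13,11]:11*66+1705=2431
Read S(13,10) = 39325, S(13,11) = 2431.

39325, 2431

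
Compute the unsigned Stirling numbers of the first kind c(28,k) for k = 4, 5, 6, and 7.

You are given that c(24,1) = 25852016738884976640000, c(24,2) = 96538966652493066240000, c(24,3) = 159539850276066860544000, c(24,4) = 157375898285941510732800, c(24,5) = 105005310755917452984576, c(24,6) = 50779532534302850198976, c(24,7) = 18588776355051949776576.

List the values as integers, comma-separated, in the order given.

[25] T[25,1]:24*25852016738884976640000+0=620448401733239439360000 · T[25,2]:24*96538966652493066240000+25852016738884976640000=2342787216398718566400000 · T[25,3]:24*159539850276066860544000+96538966652493066240000=3925495373278097719296000 · T[25,4]:24*157375898285941510732800+159539850276066860544000=3936561409138663118131200 · T[25,5]:24*105005310755917452984576+157375898285941510732800=2677503356427960382362624 · T[25,6]:24*50779532534302850198976+105005310755917452984576=1323714091579185857760000 · T[25,7]:24*18588776355051949776576+50779532534302850198976=496910165055549644836800
[26] T[26,2]:25*2342787216398718566400000+620448401733239439360000=59190128811701203599360000 · T[26,3]:25*3925495373278097719296000+2342787216398718566400000=100480171548351161548800000 · T[26,4]:25*3936561409138663118131200+3925495373278097719296000=102339530601744675672576000 · T[26,5]:25*2677503356427960382362624+3936561409138663118131200=70874145319837672677196800 · T[26,6]:25*1323714091579185857760000+2677503356427960382362624=35770355645907606826362624 · T[26,7]:25*496910165055549644836800+1323714091579185857760000=13746468217967926978680000
[27] T[27,3]:26*100480171548351161548800000+59190128811701203599360000=2671674589068831403868160000 · T[27,4]:26*102339530601744675672576000+100480171548351161548800000=2761307967193712729035776000 · T[27,5]:26*70874145319837672677196800+102339530601744675672576000=1945067308917524165279692800 · T[27,6]:26*35770355645907606826362624+70874145319837672677196800=1000903392113435450162625024 · T[27,7]:26*13746468217967926978680000+35770355645907606826362624=393178529313073708272042624
[28] T[28,4]:27*2761307967193712729035776000+2671674589068831403868160000=77226989703299075087834112000 · T[28,5]:27*1945067308917524165279692800+2761307967193712729035776000=55278125307966865191587481600 · T[28,6]:27*1000903392113435450162625024+1945067308917524165279692800=28969458895980281319670568448 · T[28,7]:27*393178529313073708272042624+1000903392113435450162625024=11616723683566425573507775872
Read c(28,4) = 77226989703299075087834112000, c(28,5) = 55278125307966865191587481600, c(28,6) = 28969458895980281319670568448, c(28,7) = 11616723683566425573507775872.

77226989703299075087834112000, 55278125307966865191587481600, 28969458895980281319670568448, 11616723683566425573507775872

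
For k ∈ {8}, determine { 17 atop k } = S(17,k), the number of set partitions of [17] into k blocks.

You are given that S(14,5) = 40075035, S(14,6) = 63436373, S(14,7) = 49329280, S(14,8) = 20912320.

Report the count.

20415995028

i=15: T(15,6)=40075035+6·63436373=420693273 | T(15,7)=63436373+7·49329280=408741333 | T(15,8)=49329280+8·20912320=216627840
i=16: T(16,7)=420693273+7·408741333=3281882604 | T(16,8)=408741333+8·216627840=2141764053
i=17: T(17,8)=3281882604+8·2141764053=20415995028
Read S(17,8) = 20415995028.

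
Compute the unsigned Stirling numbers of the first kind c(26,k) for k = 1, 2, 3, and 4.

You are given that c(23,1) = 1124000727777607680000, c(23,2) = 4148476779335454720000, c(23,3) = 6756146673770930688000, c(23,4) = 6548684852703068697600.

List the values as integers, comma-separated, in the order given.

r24: T_24,1=23×1124000727777607680000+0=25852016738884976640000; T_24,2=23×4148476779335454720000+1124000727777607680000=96538966652493066240000; T_24,3=23×6756146673770930688000+4148476779335454720000=159539850276066860544000; T_24,4=23×6548684852703068697600+6756146673770930688000=157375898285941510732800
r25: T_25,1=24×25852016738884976640000+0=620448401733239439360000; T_25,2=24×96538966652493066240000+25852016738884976640000=2342787216398718566400000; T_25,3=24×159539850276066860544000+96538966652493066240000=3925495373278097719296000; T_25,4=24×157375898285941510732800+159539850276066860544000=3936561409138663118131200
r26: T_26,1=25×620448401733239439360000+0=15511210043330985984000000; T_26,2=25×2342787216398718566400000+620448401733239439360000=59190128811701203599360000; T_26,3=25×3925495373278097719296000+2342787216398718566400000=100480171548351161548800000; T_26,4=25×3936561409138663118131200+3925495373278097719296000=102339530601744675672576000
Read c(26,1) = 15511210043330985984000000, c(26,2) = 59190128811701203599360000, c(26,3) = 100480171548351161548800000, c(26,4) = 102339530601744675672576000.

15511210043330985984000000, 59190128811701203599360000, 100480171548351161548800000, 102339530601744675672576000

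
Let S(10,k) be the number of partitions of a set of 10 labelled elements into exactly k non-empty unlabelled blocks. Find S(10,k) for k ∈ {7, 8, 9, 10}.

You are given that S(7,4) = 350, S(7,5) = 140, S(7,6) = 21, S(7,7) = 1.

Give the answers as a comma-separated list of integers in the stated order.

5880, 750, 45, 1

row 8: T[8][5]=5·140+350=1050  T[8][6]=6·21+140=266  T[8][7]=7·1+21=28  T[8][8]=8·0+1=1
row 9: T[9][6]=6·266+1050=2646  T[9][7]=7·28+266=462  T[9][8]=8·1+28=36  T[9][9]=9·0+1=1
row 10: T[10][7]=7·462+2646=5880  T[10][8]=8·36+462=750  T[10][9]=9·1+36=45  T[10][10]=10·0+1=1
Read S(10,7) = 5880, S(10,8) = 750, S(10,9) = 45, S(10,10) = 1.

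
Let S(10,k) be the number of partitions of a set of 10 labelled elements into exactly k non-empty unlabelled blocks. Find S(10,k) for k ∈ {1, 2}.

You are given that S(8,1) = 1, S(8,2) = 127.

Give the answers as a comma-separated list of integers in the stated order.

[9] T[9,1]:1*1+0=1 · T[9,2]:2*127+1=255
[10] T[10,1]:1*1+0=1 · T[10,2]:2*255+1=511
Read S(10,1) = 1, S(10,2) = 511.

1, 511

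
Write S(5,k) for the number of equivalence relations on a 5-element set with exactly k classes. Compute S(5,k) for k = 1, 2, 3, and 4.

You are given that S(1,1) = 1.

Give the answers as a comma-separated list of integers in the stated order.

r2: T_2,1=1×1+0=1; T_2,2=2×0+1=1
r3: T_3,1=1×1+0=1; T_3,2=2×1+1=3; T_3,3=3×0+1=1
r4: T_4,1=1×1+0=1; T_4,2=2×3+1=7; T_4,3=3×1+3=6; T_4,4=4×0+1=1
r5: T_5,1=1×1+0=1; T_5,2=2×7+1=15; T_5,3=3×6+7=25; T_5,4=4×1+6=10
Read S(5,1) = 1, S(5,2) = 15, S(5,3) = 25, S(5,4) = 10.

1, 15, 25, 10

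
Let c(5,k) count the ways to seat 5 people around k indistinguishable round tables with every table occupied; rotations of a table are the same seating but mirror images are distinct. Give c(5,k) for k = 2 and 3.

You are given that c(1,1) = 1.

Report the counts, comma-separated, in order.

row 2: T[2][1]=1·1+0=1  T[2][2]=1·0+1=1
row 3: T[3][1]=2·1+0=2  T[3][2]=2·1+1=3  T[3][3]=2·0+1=1
row 4: T[4][1]=3·2+0=6  T[4][2]=3·3+2=11  T[4][3]=3·1+3=6
row 5: T[5][2]=4·11+6=50  T[5][3]=4·6+11=35
Read c(5,2) = 50, c(5,3) = 35.

50, 35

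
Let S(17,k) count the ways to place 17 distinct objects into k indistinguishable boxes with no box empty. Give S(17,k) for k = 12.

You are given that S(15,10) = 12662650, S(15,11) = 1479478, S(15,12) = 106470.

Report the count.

@16  (16,11):1479478·11+12662650→28936908, (16,12):106470·12+1479478→2757118
@17  (17,12):2757118·12+28936908→62022324
Read S(17,12) = 62022324.

62022324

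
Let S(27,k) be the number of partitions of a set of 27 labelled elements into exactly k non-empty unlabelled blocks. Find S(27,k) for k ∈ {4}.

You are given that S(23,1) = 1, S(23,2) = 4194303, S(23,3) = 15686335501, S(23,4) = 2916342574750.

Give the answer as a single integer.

[24] T[24,1]:1*1+0=1 · T[24,2]:2*4194303+1=8388607 · T[24,3]:3*15686335501+4194303=47063200806 · T[24,4]:4*2916342574750+15686335501=11681056634501
[25] T[25,2]:2*8388607+1=16777215 · T[25,3]:3*47063200806+8388607=141197991025 · T[25,4]:4*11681056634501+47063200806=46771289738810
[26] T[26,3]:3*141197991025+16777215=423610750290 · T[26,4]:4*46771289738810+141197991025=187226356946265
[27] T[27,4]:4*187226356946265+423610750290=749329038535350
Read S(27,4) = 749329038535350.

749329038535350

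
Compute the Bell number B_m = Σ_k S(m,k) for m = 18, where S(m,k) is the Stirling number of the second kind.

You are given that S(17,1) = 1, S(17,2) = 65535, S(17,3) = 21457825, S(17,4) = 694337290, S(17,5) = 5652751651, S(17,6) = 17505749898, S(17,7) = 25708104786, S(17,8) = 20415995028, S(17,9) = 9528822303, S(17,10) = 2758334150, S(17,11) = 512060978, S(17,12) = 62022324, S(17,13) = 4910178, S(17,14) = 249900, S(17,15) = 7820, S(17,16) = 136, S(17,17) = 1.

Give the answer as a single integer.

682076806159

[18] T[18,1]:1*1+0=1 · T[18,2]:2*65535+1=131071 · T[18,3]:3*21457825+65535=64439010 · T[18,4]:4*694337290+21457825=2798806985 · T[18,5]:5*5652751651+694337290=28958095545 · T[18,6]:6*17505749898+5652751651=110687251039 · T[18,7]:7*25708104786+17505749898=197462483400 · T[18,8]:8*20415995028+25708104786=189036065010 · T[18,9]:9*9528822303+20415995028=106175395755 · T[18,10]:10*2758334150+9528822303=37112163803 · T[18,11]:11*512060978+2758334150=8391004908 · T[18,12]:12*62022324+512060978=1256328866 · T[18,13]:13*4910178+62022324=125854638 · T[18,14]:14*249900+4910178=8408778 · T[18,15]:15*7820+249900=367200 · T[18,16]:16*136+7820=9996 · T[18,17]:17*1+136=153 · T[18,18]:18*0+1=1
B_18 = ΣS(18,k) = 1+131071+64439010+2798806985+28958095545+110687251039+197462483400+189036065010+106175395755+37112163803+8391004908+1256328866+125854638+8408778+367200+9996+153+1 = 682076806159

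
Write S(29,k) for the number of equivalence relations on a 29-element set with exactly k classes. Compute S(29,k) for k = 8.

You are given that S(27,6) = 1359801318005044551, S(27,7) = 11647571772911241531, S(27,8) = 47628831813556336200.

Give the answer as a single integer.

3224318613979279184316

row 28: T[28][7]=7·11647571772911241531+1359801318005044551=82892803728383735268  T[28][8]=8·47628831813556336200+11647571772911241531=392678226281361931131
row 29: T[29][8]=8·392678226281361931131+82892803728383735268=3224318613979279184316
Read S(29,8) = 3224318613979279184316.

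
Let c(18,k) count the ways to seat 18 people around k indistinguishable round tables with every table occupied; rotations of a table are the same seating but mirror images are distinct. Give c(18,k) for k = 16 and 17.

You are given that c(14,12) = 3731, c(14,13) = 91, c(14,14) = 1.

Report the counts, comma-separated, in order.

row 15: T[15][13]=14·91+3731=5005  T[15][14]=14·1+91=105  T[15][15]=14·0+1=1
row 16: T[16][14]=15·105+5005=6580  T[16][15]=15·1+105=120  T[16][16]=15·0+1=1
row 17: T[17][15]=16·120+6580=8500  T[17][16]=16·1+120=136  T[17][17]=16·0+1=1
row 18: T[18][16]=17·136+8500=10812  T[18][17]=17·1+136=153
Read c(18,16) = 10812, c(18,17) = 153.

10812, 153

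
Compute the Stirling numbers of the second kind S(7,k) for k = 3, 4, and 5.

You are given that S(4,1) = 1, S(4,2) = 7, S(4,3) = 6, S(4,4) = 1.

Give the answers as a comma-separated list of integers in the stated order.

301, 350, 140

row 5: T[5][1]=1·1+0=1  T[5][2]=2·7+1=15  T[5][3]=3·6+7=25  T[5][4]=4·1+6=10  T[5][5]=5·0+1=1
row 6: T[6][2]=2·15+1=31  T[6][3]=3·25+15=90  T[6][4]=4·10+25=65  T[6][5]=5·1+10=15
row 7: T[7][3]=3·90+31=301  T[7][4]=4·65+90=350  T[7][5]=5·15+65=140
Read S(7,3) = 301, S(7,4) = 350, S(7,5) = 140.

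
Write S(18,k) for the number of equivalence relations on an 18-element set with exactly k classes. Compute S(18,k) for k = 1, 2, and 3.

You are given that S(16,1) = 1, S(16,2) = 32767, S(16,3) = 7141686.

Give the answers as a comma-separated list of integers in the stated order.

1, 131071, 64439010

@17  (17,1):1·1+0→1, (17,2):32767·2+1→65535, (17,3):7141686·3+32767→21457825
@18  (18,1):1·1+0→1, (18,2):65535·2+1→131071, (18,3):21457825·3+65535→64439010
Read S(18,1) = 1, S(18,2) = 131071, S(18,3) = 64439010.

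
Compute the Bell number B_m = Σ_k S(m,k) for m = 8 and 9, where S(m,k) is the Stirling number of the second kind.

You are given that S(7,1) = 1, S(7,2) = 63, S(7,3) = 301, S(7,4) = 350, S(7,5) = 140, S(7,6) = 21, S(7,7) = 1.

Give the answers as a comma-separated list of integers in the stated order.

r8: T_8,1=1×1+0=1; T_8,2=2×63+1=127; T_8,3=3×301+63=966; T_8,4=4×350+301=1701; T_8,5=5×140+350=1050; T_8,6=6×21+140=266; T_8,7=7×1+21=28; T_8,8=8×0+1=1
r9: T_9,1=1×1+0=1; T_9,2=2×127+1=255; T_9,3=3×966+127=3025; T_9,4=4×1701+966=7770; T_9,5=5×1050+1701=6951; T_9,6=6×266+1050=2646; T_9,7=7×28+266=462; T_9,8=8×1+28=36; T_9,9=9×0+1=1
B_8 = ΣS(8,k) = 1+127+966+1701+1050+266+28+1 = 4140
B_9 = ΣS(9,k) = 1+255+3025+7770+6951+2646+462+36+1 = 21147

4140, 21147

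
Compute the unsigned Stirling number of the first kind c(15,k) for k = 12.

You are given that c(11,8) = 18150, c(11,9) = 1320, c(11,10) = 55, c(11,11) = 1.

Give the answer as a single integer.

r12: T_12,9=11×1320+18150=32670; T_12,10=11×55+1320=1925; T_12,11=11×1+55=66; T_12,12=11×0+1=1
r13: T_13,10=12×1925+32670=55770; T_13,11=12×66+1925=2717; T_13,12=12×1+66=78
r14: T_14,11=13×2717+55770=91091; T_14,12=13×78+2717=3731
r15: T_15,12=14×3731+91091=143325
Read c(15,12) = 143325.

143325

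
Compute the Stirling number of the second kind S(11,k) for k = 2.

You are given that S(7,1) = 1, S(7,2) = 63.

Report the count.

1023

i=8: T(8,1)=0+1·1=1 | T(8,2)=1+2·63=127
i=9: T(9,1)=0+1·1=1 | T(9,2)=1+2·127=255
i=10: T(10,1)=0+1·1=1 | T(10,2)=1+2·255=511
i=11: T(11,2)=1+2·511=1023
Read S(11,2) = 1023.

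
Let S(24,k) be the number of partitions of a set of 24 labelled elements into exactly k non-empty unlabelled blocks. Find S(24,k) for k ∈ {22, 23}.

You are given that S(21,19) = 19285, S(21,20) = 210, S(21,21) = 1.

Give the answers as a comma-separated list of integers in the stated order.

[22] T[22,20]:20*210+19285=23485 · T[22,21]:21*1+210=231 · T[22,22]:22*0+1=1
[23] T[23,21]:21*231+23485=28336 · T[23,22]:22*1+231=253 · T[23,23]:23*0+1=1
[24] T[24,22]:22*253+28336=33902 · T[24,23]:23*1+253=276
Read S(24,22) = 33902, S(24,23) = 276.

33902, 276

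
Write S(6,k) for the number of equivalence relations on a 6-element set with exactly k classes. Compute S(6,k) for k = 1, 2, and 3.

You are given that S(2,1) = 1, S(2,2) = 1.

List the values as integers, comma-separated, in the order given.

1, 31, 90

@3  (3,1):1·1+0→1, (3,2):1·2+1→3, (3,3):0·3+1→1
@4  (4,1):1·1+0→1, (4,2):3·2+1→7, (4,3):1·3+3→6
@5  (5,1):1·1+0→1, (5,2):7·2+1→15, (5,3):6·3+7→25
@6  (6,1):1·1+0→1, (6,2):15·2+1→31, (6,3):25·3+15→90
Read S(6,1) = 1, S(6,2) = 31, S(6,3) = 90.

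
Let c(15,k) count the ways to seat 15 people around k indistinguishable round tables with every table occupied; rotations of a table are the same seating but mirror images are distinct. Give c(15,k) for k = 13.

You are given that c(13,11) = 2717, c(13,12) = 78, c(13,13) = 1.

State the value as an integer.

@14  (14,12):78·13+2717→3731, (14,13):1·13+78→91
@15  (15,13):91·14+3731→5005
Read c(15,13) = 5005.

5005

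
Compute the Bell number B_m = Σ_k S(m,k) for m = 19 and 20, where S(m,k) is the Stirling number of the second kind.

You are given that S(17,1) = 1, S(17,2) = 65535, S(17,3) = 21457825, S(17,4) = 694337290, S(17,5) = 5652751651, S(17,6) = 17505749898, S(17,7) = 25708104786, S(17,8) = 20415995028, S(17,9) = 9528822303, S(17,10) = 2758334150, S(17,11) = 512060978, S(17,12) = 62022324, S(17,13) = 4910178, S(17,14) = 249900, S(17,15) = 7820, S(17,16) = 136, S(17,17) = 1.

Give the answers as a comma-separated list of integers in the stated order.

5832742205057, 51724158235372

[18] T[18,1]:1*1+0=1 · T[18,2]:2*65535+1=131071 · T[18,3]:3*21457825+65535=64439010 · T[18,4]:4*694337290+21457825=2798806985 · T[18,5]:5*5652751651+694337290=28958095545 · T[18,6]:6*17505749898+5652751651=110687251039 · T[18,7]:7*25708104786+17505749898=197462483400 · T[18,8]:8*20415995028+25708104786=189036065010 · T[18,9]:9*9528822303+20415995028=106175395755 · T[18,10]:10*2758334150+9528822303=37112163803 · T[18,11]:11*512060978+2758334150=8391004908 · T[18,12]:12*62022324+512060978=1256328866 · T[18,13]:13*4910178+62022324=125854638 · T[18,14]:14*249900+4910178=8408778 · T[18,15]:15*7820+249900=367200 · T[18,16]:16*136+7820=9996 · T[18,17]:17*1+136=153 · T[18,18]:18*0+1=1
[19] T[19,1]:1*1+0=1 · T[19,2]:2*131071+1=262143 · T[19,3]:3*64439010+131071=193448101 · T[19,4]:4*2798806985+64439010=11259666950 · T[19,5]:5*28958095545+2798806985=147589284710 · T[19,6]:6*110687251039+28958095545=693081601779 · T[19,7]:7*197462483400+110687251039=1492924634839 · T[19,8]:8*189036065010+197462483400=1709751003480 · T[19,9]:9*106175395755+189036065010=1144614626805 · T[19,10]:10*37112163803+106175395755=477297033785 · T[19,11]:11*8391004908+37112163803=129413217791 · T[19,12]:12*1256328866+8391004908=23466951300 · T[19,13]:13*125854638+1256328866=2892439160 · T[19,14]:14*8408778+125854638=243577530 · T[19,15]:15*367200+8408778=13916778 · T[19,16]:16*9996+367200=527136 · T[19,17]:17*153+9996=12597 · T[19,18]:18*1+153=171 · T[19,19]:19*0+1=1
[20] T[20,1]:1*1+0=1 · T[20,2]:2*262143+1=524287 · T[20,3]:3*193448101+262143=580606446 · T[20,4]:4*11259666950+193448101=45232115901 · T[20,5]:5*147589284710+11259666950=749206090500 · T[20,6]:6*693081601779+147589284710=4306078895384 · T[20,7]:7*1492924634839+693081601779=11143554045652 · T[20,8]:8*1709751003480+1492924634839=15170932662679 · T[20,9]:9*1144614626805+1709751003480=12011282644725 · T[20,10]:10*477297033785+1144614626805=5917584964655 · T[20,11]:11*129413217791+477297033785=1900842429486 · T[20,12]:12*23466951300+129413217791=411016633391 · T[20,13]:13*2892439160+23466951300=61068660380 · T[20,14]:14*243577530+2892439160=6302524580 · T[20,15]:15*13916778+243577530=452329200 · T[20,16]:16*527136+13916778=22350954 · T[20,17]:17*12597+527136=741285 · T[20,18]:18*171+12597=15675 · T[20,19]:19*1+171=190 · T[20,20]:20*0+1=1
B_19 = ΣS(19,k) = 1+262143+193448101+11259666950+147589284710+693081601779+1492924634839+1709751003480+1144614626805+477297033785+129413217791+23466951300+2892439160+243577530+13916778+527136+12597+171+1 = 5832742205057
B_20 = ΣS(20,k) = 1+524287+580606446+45232115901+749206090500+4306078895384+11143554045652+15170932662679+12011282644725+5917584964655+1900842429486+411016633391+61068660380+6302524580+452329200+22350954+741285+15675+190+1 = 51724158235372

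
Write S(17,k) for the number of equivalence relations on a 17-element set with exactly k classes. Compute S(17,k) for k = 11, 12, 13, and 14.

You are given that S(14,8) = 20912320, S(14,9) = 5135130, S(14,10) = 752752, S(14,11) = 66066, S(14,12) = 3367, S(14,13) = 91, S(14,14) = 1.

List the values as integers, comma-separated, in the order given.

512060978, 62022324, 4910178, 249900

row 15: T[15][9]=9·5135130+20912320=67128490  T[15][10]=10·752752+5135130=12662650  T[15][11]=11·66066+752752=1479478  T[15][12]=12·3367+66066=106470  T[15][13]=13·91+3367=4550  T[15][14]=14·1+91=105
row 16: T[16][10]=10·12662650+67128490=193754990  T[16][11]=11·1479478+12662650=28936908  T[16][12]=12·106470+1479478=2757118  T[16][13]=13·4550+106470=165620  T[16][14]=14·105+4550=6020
row 17: T[17][11]=11·28936908+193754990=512060978  T[17][12]=12·2757118+28936908=62022324  T[17][13]=13·165620+2757118=4910178  T[17][14]=14·6020+165620=249900
Read S(17,11) = 512060978, S(17,12) = 62022324, S(17,13) = 4910178, S(17,14) = 249900.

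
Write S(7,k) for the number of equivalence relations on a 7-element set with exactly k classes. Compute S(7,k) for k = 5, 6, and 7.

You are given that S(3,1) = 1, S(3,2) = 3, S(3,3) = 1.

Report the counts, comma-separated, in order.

r4: T_4,2=2×3+1=7; T_4,3=3×1+3=6; T_4,4=4×0+1=1
r5: T_5,3=3×6+7=25; T_5,4=4×1+6=10; T_5,5=5×0+1=1
r6: T_6,4=4×10+25=65; T_6,5=5×1+10=15; T_6,6=6×0+1=1
r7: T_7,5=5×15+65=140; T_7,6=6×1+15=21; T_7,7=7×0+1=1
Read S(7,5) = 140, S(7,6) = 21, S(7,7) = 1.

140, 21, 1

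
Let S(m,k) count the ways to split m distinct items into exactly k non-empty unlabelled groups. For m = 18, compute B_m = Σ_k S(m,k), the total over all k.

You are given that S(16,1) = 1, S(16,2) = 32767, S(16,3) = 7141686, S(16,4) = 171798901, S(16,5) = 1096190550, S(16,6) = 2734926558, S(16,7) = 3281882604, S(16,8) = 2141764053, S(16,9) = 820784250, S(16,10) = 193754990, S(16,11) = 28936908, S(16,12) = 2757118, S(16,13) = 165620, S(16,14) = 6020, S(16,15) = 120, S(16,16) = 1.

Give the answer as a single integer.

i=17: T(17,1)=0+1·1=1 | T(17,2)=1+2·32767=65535 | T(17,3)=32767+3·7141686=21457825 | T(17,4)=7141686+4·171798901=694337290 | T(17,5)=171798901+5·1096190550=5652751651 | T(17,6)=1096190550+6·2734926558=17505749898 | T(17,7)=2734926558+7·3281882604=25708104786 | T(17,8)=3281882604+8·2141764053=20415995028 | T(17,9)=2141764053+9·820784250=9528822303 | T(17,10)=820784250+10·193754990=2758334150 | T(17,11)=193754990+11·28936908=512060978 | T(17,12)=28936908+12·2757118=62022324 | T(17,13)=2757118+13·165620=4910178 | T(17,14)=165620+14·6020=249900 | T(17,15)=6020+15·120=7820 | T(17,16)=120+16·1=136 | T(17,17)=1+17·0=1
i=18: T(18,1)=0+1·1=1 | T(18,2)=1+2·65535=131071 | T(18,3)=65535+3·21457825=64439010 | T(18,4)=21457825+4·694337290=2798806985 | T(18,5)=694337290+5·5652751651=28958095545 | T(18,6)=5652751651+6·17505749898=110687251039 | T(18,7)=17505749898+7·25708104786=197462483400 | T(18,8)=25708104786+8·20415995028=189036065010 | T(18,9)=20415995028+9·9528822303=106175395755 | T(18,10)=9528822303+10·2758334150=37112163803 | T(18,11)=2758334150+11·512060978=8391004908 | T(18,12)=512060978+12·62022324=1256328866 | T(18,13)=62022324+13·4910178=125854638 | T(18,14)=4910178+14·249900=8408778 | T(18,15)=249900+15·7820=367200 | T(18,16)=7820+16·136=9996 | T(18,17)=136+17·1=153 | T(18,18)=1+18·0=1
B_18 = ΣS(18,k) = 1+131071+64439010+2798806985+28958095545+110687251039+197462483400+189036065010+106175395755+37112163803+8391004908+1256328866+125854638+8408778+367200+9996+153+1 = 682076806159

682076806159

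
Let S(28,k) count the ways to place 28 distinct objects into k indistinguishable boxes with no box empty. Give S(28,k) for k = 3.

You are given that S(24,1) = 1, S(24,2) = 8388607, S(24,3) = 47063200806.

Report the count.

r25: T_25,1=1×1+0=1; T_25,2=2×8388607+1=16777215; T_25,3=3×47063200806+8388607=141197991025
r26: T_26,1=1×1+0=1; T_26,2=2×16777215+1=33554431; T_26,3=3×141197991025+16777215=423610750290
r27: T_27,2=2×33554431+1=67108863; T_27,3=3×423610750290+33554431=1270865805301
r28: T_28,3=3×1270865805301+67108863=3812664524766
Read S(28,3) = 3812664524766.

3812664524766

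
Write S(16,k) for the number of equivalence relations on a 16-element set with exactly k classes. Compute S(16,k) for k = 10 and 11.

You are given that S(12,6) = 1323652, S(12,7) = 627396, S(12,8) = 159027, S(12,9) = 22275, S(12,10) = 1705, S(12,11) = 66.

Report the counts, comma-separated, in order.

193754990, 28936908

row 13: T[13][7]=7·627396+1323652=5715424  T[13][8]=8·159027+627396=1899612  T[13][9]=9·22275+159027=359502  T[13][10]=10·1705+22275=39325  T[13][11]=11·66+1705=2431
row 14: T[14][8]=8·1899612+5715424=20912320  T[14][9]=9·359502+1899612=5135130  T[14][10]=10·39325+359502=752752  T[14][11]=11·2431+39325=66066
row 15: T[15][9]=9·5135130+20912320=67128490  T[15][10]=10·752752+5135130=12662650  T[15][11]=11·66066+752752=1479478
row 16: T[16][10]=10·12662650+67128490=193754990  T[16][11]=11·1479478+12662650=28936908
Read S(16,10) = 193754990, S(16,11) = 28936908.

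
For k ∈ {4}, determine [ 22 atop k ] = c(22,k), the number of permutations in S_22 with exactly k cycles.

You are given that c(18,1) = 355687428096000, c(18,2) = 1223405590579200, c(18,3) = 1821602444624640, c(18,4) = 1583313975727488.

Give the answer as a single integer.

284093315901811468800

row 19: T[19][1]=18·355687428096000+0=6402373705728000  T[19][2]=18·1223405590579200+355687428096000=22376988058521600  T[19][3]=18·1821602444624640+1223405590579200=34012249593822720  T[19][4]=18·1583313975727488+1821602444624640=30321254007719424
row 20: T[20][2]=19·22376988058521600+6402373705728000=431565146817638400  T[20][3]=19·34012249593822720+22376988058521600=668609730341153280  T[20][4]=19·30321254007719424+34012249593822720=610116075740491776
row 21: T[21][3]=20·668609730341153280+431565146817638400=13803759753640704000  T[21][4]=20·610116075740491776+668609730341153280=12870931245150988800
row 22: T[22][4]=21·12870931245150988800+13803759753640704000=284093315901811468800
Read c(22,4) = 284093315901811468800.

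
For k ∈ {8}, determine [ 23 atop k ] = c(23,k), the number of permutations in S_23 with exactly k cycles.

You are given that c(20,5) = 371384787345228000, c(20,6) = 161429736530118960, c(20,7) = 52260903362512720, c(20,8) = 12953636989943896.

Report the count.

199321978221066137360

[21] T[21,6]:20*161429736530118960+371384787345228000=3599979517947607200 · T[21,7]:20*52260903362512720+161429736530118960=1206647803780373360 · T[21,8]:20*12953636989943896+52260903362512720=311333643161390640
[22] T[22,7]:21*1206647803780373360+3599979517947607200=28939583397335447760 · T[22,8]:21*311333643161390640+1206647803780373360=7744654310169576800
[23] T[23,8]:22*7744654310169576800+28939583397335447760=199321978221066137360
Read c(23,8) = 199321978221066137360.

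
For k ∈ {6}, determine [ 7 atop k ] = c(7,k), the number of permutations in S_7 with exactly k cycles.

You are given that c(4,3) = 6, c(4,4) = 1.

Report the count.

21

row 5: T[5][4]=4·1+6=10  T[5][5]=4·0+1=1
row 6: T[6][5]=5·1+10=15  T[6][6]=5·0+1=1
row 7: T[7][6]=6·1+15=21
Read c(7,6) = 21.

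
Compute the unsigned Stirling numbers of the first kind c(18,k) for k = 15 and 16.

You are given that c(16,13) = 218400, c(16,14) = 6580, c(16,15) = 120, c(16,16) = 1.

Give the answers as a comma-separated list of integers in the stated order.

468180, 10812

@17  (17,14):6580·16+218400→323680, (17,15):120·16+6580→8500, (17,16):1·16+120→136
@18  (18,15):8500·17+323680→468180, (18,16):136·17+8500→10812
Read c(18,15) = 468180, c(18,16) = 10812.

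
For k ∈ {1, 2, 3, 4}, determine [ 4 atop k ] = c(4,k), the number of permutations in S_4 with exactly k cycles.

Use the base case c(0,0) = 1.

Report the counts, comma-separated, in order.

i=1: T(1,1)=1+0·0=1
i=2: T(2,1)=0+1·1=1 | T(2,2)=1+1·0=1
i=3: T(3,1)=0+2·1=2 | T(3,2)=1+2·1=3 | T(3,3)=1+2·0=1
i=4: T(4,1)=0+3·2=6 | T(4,2)=2+3·3=11 | T(4,3)=3+3·1=6 | T(4,4)=1+3·0=1
Read c(4,1) = 6, c(4,2) = 11, c(4,3) = 6, c(4,4) = 1.

6, 11, 6, 1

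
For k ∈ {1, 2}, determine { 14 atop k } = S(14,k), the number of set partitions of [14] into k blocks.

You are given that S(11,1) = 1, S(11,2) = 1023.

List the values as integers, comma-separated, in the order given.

row 12: T[12][1]=1·1+0=1  T[12][2]=2·1023+1=2047
row 13: T[13][1]=1·1+0=1  T[13][2]=2·2047+1=4095
row 14: T[14][1]=1·1+0=1  T[14][2]=2·4095+1=8191
Read S(14,1) = 1, S(14,2) = 8191.

1, 8191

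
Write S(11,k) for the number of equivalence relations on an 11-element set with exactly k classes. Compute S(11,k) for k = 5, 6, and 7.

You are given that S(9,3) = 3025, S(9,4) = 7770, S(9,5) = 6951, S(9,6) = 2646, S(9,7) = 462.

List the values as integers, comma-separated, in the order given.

246730, 179487, 63987

r10: T_10,4=4×7770+3025=34105; T_10,5=5×6951+7770=42525; T_10,6=6×2646+6951=22827; T_10,7=7×462+2646=5880
r11: T_11,5=5×42525+34105=246730; T_11,6=6×22827+42525=179487; T_11,7=7×5880+22827=63987
Read S(11,5) = 246730, S(11,6) = 179487, S(11,7) = 63987.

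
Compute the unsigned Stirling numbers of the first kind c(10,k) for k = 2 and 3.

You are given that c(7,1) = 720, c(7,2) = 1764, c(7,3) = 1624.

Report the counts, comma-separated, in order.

1026576, 1172700

row 8: T[8][1]=7·720+0=5040  T[8][2]=7·1764+720=13068  T[8][3]=7·1624+1764=13132
row 9: T[9][1]=8·5040+0=40320  T[9][2]=8·13068+5040=109584  T[9][3]=8·13132+13068=118124
row 10: T[10][2]=9·109584+40320=1026576  T[10][3]=9·118124+109584=1172700
Read c(10,2) = 1026576, c(10,3) = 1172700.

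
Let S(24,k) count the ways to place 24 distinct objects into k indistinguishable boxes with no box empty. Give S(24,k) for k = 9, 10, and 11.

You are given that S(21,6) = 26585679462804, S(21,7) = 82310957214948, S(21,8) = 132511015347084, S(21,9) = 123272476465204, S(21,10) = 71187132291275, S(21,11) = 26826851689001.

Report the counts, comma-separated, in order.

[22] T[22,7]:7*82310957214948+26585679462804=602762379967440 · T[22,8]:8*132511015347084+82310957214948=1142399079991620 · T[22,9]:9*123272476465204+132511015347084=1241963303533920 · T[22,10]:10*71187132291275+123272476465204=835143799377954 · T[22,11]:11*26826851689001+71187132291275=366282500870286
[23] T[23,8]:8*1142399079991620+602762379967440=9741955019900400 · T[23,9]:9*1241963303533920+1142399079991620=12320068811796900 · T[23,10]:10*835143799377954+1241963303533920=9593401297313460 · T[23,11]:11*366282500870286+835143799377954=4864251308951100
[24] T[24,9]:9*12320068811796900+9741955019900400=120622574326072500 · T[24,10]:10*9593401297313460+12320068811796900=108254081784931500 · T[24,11]:11*4864251308951100+9593401297313460=63100165695775560
Read S(24,9) = 120622574326072500, S(24,10) = 108254081784931500, S(24,11) = 63100165695775560.

120622574326072500, 108254081784931500, 63100165695775560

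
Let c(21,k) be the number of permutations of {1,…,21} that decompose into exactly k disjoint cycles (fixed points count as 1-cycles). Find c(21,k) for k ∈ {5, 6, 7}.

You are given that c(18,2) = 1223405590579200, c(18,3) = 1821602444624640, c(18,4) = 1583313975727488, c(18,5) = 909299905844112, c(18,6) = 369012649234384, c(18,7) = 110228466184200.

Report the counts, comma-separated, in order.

row 19: T[19][3]=18·1821602444624640+1223405590579200=34012249593822720  T[19][4]=18·1583313975727488+1821602444624640=30321254007719424  T[19][5]=18·909299905844112+1583313975727488=17950712280921504  T[19][6]=18·369012649234384+909299905844112=7551527592063024  T[19][7]=18·110228466184200+369012649234384=2353125040549984
row 20: T[20][4]=19·30321254007719424+34012249593822720=610116075740491776  T[20][5]=19·17950712280921504+30321254007719424=371384787345228000  T[20][6]=19·7551527592063024+17950712280921504=161429736530118960  T[20][7]=19·2353125040549984+7551527592063024=52260903362512720
row 21: T[21][5]=20·371384787345228000+610116075740491776=8037811822645051776  T[21][6]=20·161429736530118960+371384787345228000=3599979517947607200  T[21][7]=20·52260903362512720+161429736530118960=1206647803780373360
Read c(21,5) = 8037811822645051776, c(21,6) = 3599979517947607200, c(21,7) = 1206647803780373360.

8037811822645051776, 3599979517947607200, 1206647803780373360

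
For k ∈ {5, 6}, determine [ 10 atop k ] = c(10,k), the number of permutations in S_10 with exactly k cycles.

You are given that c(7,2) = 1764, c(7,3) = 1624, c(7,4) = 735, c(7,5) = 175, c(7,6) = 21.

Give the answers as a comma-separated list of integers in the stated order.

269325, 63273

@8  (8,3):1624·7+1764→13132, (8,4):735·7+1624→6769, (8,5):175·7+735→1960, (8,6):21·7+175→322
@9  (9,4):6769·8+13132→67284, (9,5):1960·8+6769→22449, (9,6):322·8+1960→4536
@10  (10,5):22449·9+67284→269325, (10,6):4536·9+22449→63273
Read c(10,5) = 269325, c(10,6) = 63273.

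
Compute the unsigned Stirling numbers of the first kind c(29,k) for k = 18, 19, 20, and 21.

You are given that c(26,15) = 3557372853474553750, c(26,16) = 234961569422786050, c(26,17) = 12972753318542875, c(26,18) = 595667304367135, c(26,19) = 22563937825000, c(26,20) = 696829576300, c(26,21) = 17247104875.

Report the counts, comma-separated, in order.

[27] T[27,16]:26*234961569422786050+3557372853474553750=9666373658466991050 · T[27,17]:26*12972753318542875+234961569422786050=572253155704900800 · T[27,18]:26*595667304367135+12972753318542875=28460103232088385 · T[27,19]:26*22563937825000+595667304367135=1182329687817135 · T[27,20]:26*696829576300+22563937825000=40681506808800 · T[27,21]:26*17247104875+696829576300=1145254303050
[28] T[28,17]:27*572253155704900800+9666373658466991050=25117208862499312650 · T[28,18]:27*28460103232088385+572253155704900800=1340675942971287195 · T[28,19]:27*1182329687817135+28460103232088385=60383004803151030 · T[28,20]:27*40681506808800+1182329687817135=2280730371654735 · T[28,21]:27*1145254303050+40681506808800=71603372991150
[29] T[29,18]:28*1340675942971287195+25117208862499312650=62656135265695354110 · T[29,19]:28*60383004803151030+1340675942971287195=3031400077459516035 · T[29,20]:28*2280730371654735+60383004803151030=124243455209483610 · T[29,21]:28*71603372991150+2280730371654735=4285624815406935
Read c(29,18) = 62656135265695354110, c(29,19) = 3031400077459516035, c(29,20) = 124243455209483610, c(29,21) = 4285624815406935.

62656135265695354110, 3031400077459516035, 124243455209483610, 4285624815406935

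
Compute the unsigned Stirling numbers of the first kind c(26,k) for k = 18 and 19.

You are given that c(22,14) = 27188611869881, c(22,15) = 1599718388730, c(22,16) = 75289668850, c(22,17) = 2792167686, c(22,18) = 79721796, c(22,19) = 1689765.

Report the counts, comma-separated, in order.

row 23: T[23][15]=22·1599718388730+27188611869881=62382416421941  T[23][16]=22·75289668850+1599718388730=3256091103430  T[23][17]=22·2792167686+75289668850=136717357942  T[23][18]=22·79721796+2792167686=4546047198  T[23][19]=22·1689765+79721796=116896626
row 24: T[24][16]=23·3256091103430+62382416421941=137272511800831  T[24][17]=23·136717357942+3256091103430=6400590336096  T[24][18]=23·4546047198+136717357942=241276443496  T[24][19]=23·116896626+4546047198=7234669596
row 25: T[25][17]=24·6400590336096+137272511800831=290886679867135  T[25][18]=24·241276443496+6400590336096=12191224980000  T[25][19]=24·7234669596+241276443496=414908513800
row 26: T[26][18]=25·12191224980000+290886679867135=595667304367135  T[26][19]=25·414908513800+12191224980000=22563937825000
Read c(26,18) = 595667304367135, c(26,19) = 22563937825000.

595667304367135, 22563937825000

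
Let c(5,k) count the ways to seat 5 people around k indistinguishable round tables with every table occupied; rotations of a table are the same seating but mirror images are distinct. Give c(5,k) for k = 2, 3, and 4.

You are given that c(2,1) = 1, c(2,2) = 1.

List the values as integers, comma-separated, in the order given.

@3  (3,1):1·2+0→2, (3,2):1·2+1→3, (3,3):0·2+1→1
@4  (4,1):2·3+0→6, (4,2):3·3+2→11, (4,3):1·3+3→6, (4,4):0·3+1→1
@5  (5,2):11·4+6→50, (5,3):6·4+11→35, (5,4):1·4+6→10
Read c(5,2) = 50, c(5,3) = 35, c(5,4) = 10.

50, 35, 10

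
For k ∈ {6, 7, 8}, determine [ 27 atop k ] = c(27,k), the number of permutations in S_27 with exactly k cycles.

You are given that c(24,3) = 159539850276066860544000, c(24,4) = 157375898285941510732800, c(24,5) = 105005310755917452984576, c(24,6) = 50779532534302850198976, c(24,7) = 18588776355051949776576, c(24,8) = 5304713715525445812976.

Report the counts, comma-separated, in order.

[25] T[25,4]:24*157375898285941510732800+159539850276066860544000=3936561409138663118131200 · T[25,5]:24*105005310755917452984576+157375898285941510732800=2677503356427960382362624 · T[25,6]:24*50779532534302850198976+105005310755917452984576=1323714091579185857760000 · T[25,7]:24*18588776355051949776576+50779532534302850198976=496910165055549644836800 · T[25,8]:24*5304713715525445812976+18588776355051949776576=145901905527662649288000
[26] T[26,5]:25*2677503356427960382362624+3936561409138663118131200=70874145319837672677196800 · T[26,6]:25*1323714091579185857760000+2677503356427960382362624=35770355645907606826362624 · T[26,7]:25*496910165055549644836800+1323714091579185857760000=13746468217967926978680000 · T[26,8]:25*145901905527662649288000+496910165055549644836800=4144457803247115877036800
[27] T[27,6]:26*35770355645907606826362624+70874145319837672677196800=1000903392113435450162625024 · T[27,7]:26*13746468217967926978680000+35770355645907606826362624=393178529313073708272042624 · T[27,8]:26*4144457803247115877036800+13746468217967926978680000=121502371102392939781636800
Read c(27,6) = 1000903392113435450162625024, c(27,7) = 393178529313073708272042624, c(27,8) = 121502371102392939781636800.

1000903392113435450162625024, 393178529313073708272042624, 121502371102392939781636800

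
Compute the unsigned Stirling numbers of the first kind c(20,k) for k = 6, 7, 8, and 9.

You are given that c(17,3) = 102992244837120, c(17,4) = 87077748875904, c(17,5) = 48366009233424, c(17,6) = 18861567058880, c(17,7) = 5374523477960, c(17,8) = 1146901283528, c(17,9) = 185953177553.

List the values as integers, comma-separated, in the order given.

161429736530118960, 52260903362512720, 12953636989943896, 2503858755467550

row 18: T[18][4]=17·87077748875904+102992244837120=1583313975727488  T[18][5]=17·48366009233424+87077748875904=909299905844112  T[18][6]=17·18861567058880+48366009233424=369012649234384  T[18][7]=17·5374523477960+18861567058880=110228466184200  T[18][8]=17·1146901283528+5374523477960=24871845297936  T[18][9]=17·185953177553+1146901283528=4308105301929
row 19: T[19][5]=18·909299905844112+1583313975727488=17950712280921504  T[19][6]=18·369012649234384+909299905844112=7551527592063024  T[19][7]=18·110228466184200+369012649234384=2353125040549984  T[19][8]=18·24871845297936+110228466184200=557921681547048  T[19][9]=18·4308105301929+24871845297936=102417740732658
row 20: T[20][6]=19·7551527592063024+17950712280921504=161429736530118960  T[20][7]=19·2353125040549984+7551527592063024=52260903362512720  T[20][8]=19·557921681547048+2353125040549984=12953636989943896  T[20][9]=19·102417740732658+557921681547048=2503858755467550
Read c(20,6) = 161429736530118960, c(20,7) = 52260903362512720, c(20,8) = 12953636989943896, c(20,9) = 2503858755467550.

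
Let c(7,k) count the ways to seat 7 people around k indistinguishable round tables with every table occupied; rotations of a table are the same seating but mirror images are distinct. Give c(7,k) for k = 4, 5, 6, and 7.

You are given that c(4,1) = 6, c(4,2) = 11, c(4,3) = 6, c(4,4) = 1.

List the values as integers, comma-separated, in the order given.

@5  (5,2):11·4+6→50, (5,3):6·4+11→35, (5,4):1·4+6→10, (5,5):0·4+1→1
@6  (6,3):35·5+50→225, (6,4):10·5+35→85, (6,5):1·5+10→15, (6,6):0·5+1→1
@7  (7,4):85·6+225→735, (7,5):15·6+85→175, (7,6):1·6+15→21, (7,7):0·6+1→1
Read c(7,4) = 735, c(7,5) = 175, c(7,6) = 21, c(7,7) = 1.

735, 175, 21, 1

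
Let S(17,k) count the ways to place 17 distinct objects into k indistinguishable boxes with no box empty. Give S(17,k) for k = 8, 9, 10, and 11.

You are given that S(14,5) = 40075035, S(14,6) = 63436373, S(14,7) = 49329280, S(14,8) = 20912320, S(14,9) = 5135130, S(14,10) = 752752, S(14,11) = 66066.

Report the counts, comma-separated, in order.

row 15: T[15][6]=6·63436373+40075035=420693273  T[15][7]=7·49329280+63436373=408741333  T[15][8]=8·20912320+49329280=216627840  T[15][9]=9·5135130+20912320=67128490  T[15][10]=10·752752+5135130=12662650  T[15][11]=11·66066+752752=1479478
row 16: T[16][7]=7·408741333+420693273=3281882604  T[16][8]=8·216627840+408741333=2141764053  T[16][9]=9·67128490+216627840=820784250  T[16][10]=10·12662650+67128490=193754990  T[16][11]=11·1479478+12662650=28936908
row 17: T[17][8]=8·2141764053+3281882604=20415995028  T[17][9]=9·820784250+2141764053=9528822303  T[17][10]=10·193754990+820784250=2758334150  T[17][11]=11·28936908+193754990=512060978
Read S(17,8) = 20415995028, S(17,9) = 9528822303, S(17,10) = 2758334150, S(17,11) = 512060978.

20415995028, 9528822303, 2758334150, 512060978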